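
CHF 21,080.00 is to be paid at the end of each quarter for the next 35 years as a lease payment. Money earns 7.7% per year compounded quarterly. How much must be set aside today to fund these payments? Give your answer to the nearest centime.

CHF 1,019,182.89

This is an ordinary annuity: 140 payments of CHF 21,080.00 at the end of each quarter.
Periodic rate r = 0.077/4 per quarter; n is counted in quarters.
PV = PMT × [(1 − (1+r)^−n)/r] = 21,080 × [1 − (1+r)^−140] / r = CHF 1,019,182.89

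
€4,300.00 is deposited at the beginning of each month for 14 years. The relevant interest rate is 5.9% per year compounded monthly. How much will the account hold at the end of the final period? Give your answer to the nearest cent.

This is an annuity due: 168 deposits of €4,300.00 at the beginning of each month.
Periodic rate r = 0.059/12 per month; n is counted in months.
FV = PMT × [((1+r)^n − 1)/r] × (1+r) = 4,300 × [(1+r)^168 − 1] / r × (1+r) = €1,124,562.11

€1,124,562.11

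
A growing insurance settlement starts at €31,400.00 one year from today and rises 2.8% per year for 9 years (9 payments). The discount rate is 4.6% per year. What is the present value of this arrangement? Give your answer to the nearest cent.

€252,302.93

Periodic rate r = 0.046 per year.
Growing ordinary annuity: PV = PMT₁ × [1 − ((1+g)/(1+r))^n] / (r − g) = 31,400 × [1 − ((1+0.028)/(1+r))^9] / (r − 0.028) = €252,302.93.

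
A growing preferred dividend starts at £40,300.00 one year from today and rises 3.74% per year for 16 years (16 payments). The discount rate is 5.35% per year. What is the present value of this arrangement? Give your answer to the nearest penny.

Periodic rate r = 0.0535 per year.
Growing ordinary annuity: PV = PMT₁ × [1 − ((1+g)/(1+r))^n] / (r − g) = 40,300 × [1 − ((1+0.0374)/(1+r))^16] / (r − 0.0374) = £546,666.06.

£546,666.06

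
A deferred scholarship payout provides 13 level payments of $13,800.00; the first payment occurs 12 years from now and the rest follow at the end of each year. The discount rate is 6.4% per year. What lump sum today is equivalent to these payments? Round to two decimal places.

$60,326.67

Ordinary annuity of 13 payments, first payment at period 12.
Periodic rate r = 0.064 per year.
The ordinary-annuity PV formula values the stream one period before the first payment (period 11); discount that back 11 periods:
PV₀ = 13,800 × [1 − (1+r)^−13] / r × (1+r)^−11 = $60,326.67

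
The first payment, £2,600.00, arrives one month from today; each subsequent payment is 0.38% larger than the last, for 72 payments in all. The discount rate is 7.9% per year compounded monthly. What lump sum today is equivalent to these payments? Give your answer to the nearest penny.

£168,843.62

Periodic rate r = 0.079/12 per month; n is counted in months.
Growing ordinary annuity: PV = PMT₁ × [1 − ((1+g)/(1+r))^n] / (r − g) = 2,600 × [1 − ((1+0.0038)/(1+r))^72] / (r − 0.0038) = £168,843.62.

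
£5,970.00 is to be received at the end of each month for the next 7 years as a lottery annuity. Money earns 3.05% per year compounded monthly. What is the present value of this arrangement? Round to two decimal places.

This is an ordinary annuity: 84 payments of £5,970.00 at the end of each month.
Periodic rate r = 0.0305/12 per month; n is counted in months.
PV = PMT × [(1 − (1+r)^−n)/r] = 5,970 × [1 − (1+r)^−84] / r = £451,047.83

£451,047.83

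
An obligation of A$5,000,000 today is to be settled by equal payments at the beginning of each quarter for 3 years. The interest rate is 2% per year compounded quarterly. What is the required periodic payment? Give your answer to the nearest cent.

Level annuity due; solve PV = PMT × [(1 − (1+r)^−n)/r] × (1+r) for PMT.
Periodic rate r = 0.02/4 per quarter; n is counted in quarters.
With n = 12: PMT = 5,000,000 / ([(1 − (1+r)^−n)/r] × (1+r)) = A$428,191.19

A$428,191.19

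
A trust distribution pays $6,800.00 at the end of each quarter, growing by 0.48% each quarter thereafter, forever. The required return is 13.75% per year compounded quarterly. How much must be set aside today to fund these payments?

$229,923.92

Periodic rate r = 0.1375/4 per quarter.
Growing perpetuity (Gordon): PV = PMT₁ / (r − g) = 6,800 / (r − 0.0048) = $229,923.92.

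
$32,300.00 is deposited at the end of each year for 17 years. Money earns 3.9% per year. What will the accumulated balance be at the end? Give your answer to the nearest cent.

This is an ordinary annuity: 17 deposits of $32,300.00 at the end of each year.
Periodic rate r = 0.039 per year.
FV = PMT × [((1+r)^n − 1)/r] = 32,300 × [(1+r)^17 − 1] / r = $758,887.31

$758,887.31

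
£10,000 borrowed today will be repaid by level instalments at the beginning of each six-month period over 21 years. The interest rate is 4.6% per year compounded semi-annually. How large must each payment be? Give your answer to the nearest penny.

Level annuity due; solve PV = PMT × [(1 − (1+r)^−n)/r] × (1+r) for PMT.
Periodic rate r = 0.046/2 per half-year; n is counted in half-years.
With n = 42: PMT = 10,000 / ([(1 − (1+r)^−n)/r] × (1+r)) = £365.45

£365.45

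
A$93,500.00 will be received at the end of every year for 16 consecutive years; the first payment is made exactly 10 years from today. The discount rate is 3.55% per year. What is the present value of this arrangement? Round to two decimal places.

Ordinary annuity of 16 payments, first payment at period 10.
Periodic rate r = 0.0355 per year.
The ordinary-annuity PV formula values the stream one period before the first payment (period 9); discount that back 9 periods:
PV₀ = 93,500 × [1 − (1+r)^−16] / r × (1+r)^−9 = A$823,010.85

A$823,010.85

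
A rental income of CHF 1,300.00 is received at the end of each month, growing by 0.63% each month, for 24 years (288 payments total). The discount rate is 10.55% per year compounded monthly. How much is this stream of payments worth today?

CHF 265,799.48

Periodic rate r = 0.1055/12 per month; n is counted in months.
Growing ordinary annuity: PV = PMT₁ × [1 − ((1+g)/(1+r))^n] / (r − g) = 1,300 × [1 − ((1+0.0063)/(1+r))^288] / (r − 0.0063) = CHF 265,799.48.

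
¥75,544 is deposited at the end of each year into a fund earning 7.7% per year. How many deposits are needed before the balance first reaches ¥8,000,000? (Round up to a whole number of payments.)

Periodic rate r = 0.077 per year.
Ordinary annuity FV: 8,000,000 = 75,544 × [((1+r)^n − 1)/r].
(1+r)^n = 1 + 8,000,000 × r / 75,544, so n = ln(1 + 8,000,000·r/75,544) / ln(1+r) = 29.85.
Round up to a whole number of payments: n = 30.

30 payments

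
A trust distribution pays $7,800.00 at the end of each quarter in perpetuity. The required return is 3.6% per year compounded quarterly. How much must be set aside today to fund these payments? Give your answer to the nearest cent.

Periodic rate r = 0.036/4 per quarter.
Level perpetuity: PV = PMT / r = 7,800 / (0.036/4) = $866,666.67.

$866,666.67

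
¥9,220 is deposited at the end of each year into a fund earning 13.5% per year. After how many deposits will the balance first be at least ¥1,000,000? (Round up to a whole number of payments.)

Periodic rate r = 0.135 per year.
Ordinary annuity FV: 1,000,000 = 9,220 × [((1+r)^n − 1)/r].
(1+r)^n = 1 + 1,000,000 × r / 9,220, so n = ln(1 + 1,000,000·r/9,220) / ln(1+r) = 21.72.
Round up to a whole number of payments: n = 22.

22 payments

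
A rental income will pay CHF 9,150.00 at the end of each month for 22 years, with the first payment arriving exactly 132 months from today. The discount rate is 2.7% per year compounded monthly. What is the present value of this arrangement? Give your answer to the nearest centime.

CHF 1,355,762.70

Ordinary annuity of 264 payments, first payment at period 132.
Periodic rate r = 0.027/12 per month; n is counted in months.
The ordinary-annuity PV formula values the stream one period before the first payment (period 131); discount that back 131 periods:
PV₀ = 9,150 × [1 − (1+r)^−264] / r × (1+r)^−131 = CHF 1,355,762.70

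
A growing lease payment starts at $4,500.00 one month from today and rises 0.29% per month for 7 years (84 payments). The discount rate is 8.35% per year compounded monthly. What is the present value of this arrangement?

$318,988.34

Periodic rate r = 0.0835/12 per month; n is counted in months.
Growing ordinary annuity: PV = PMT₁ × [1 − ((1+g)/(1+r))^n] / (r − g) = 4,500 × [1 − ((1+0.0029)/(1+r))^84] / (r − 0.0029) = $318,988.34.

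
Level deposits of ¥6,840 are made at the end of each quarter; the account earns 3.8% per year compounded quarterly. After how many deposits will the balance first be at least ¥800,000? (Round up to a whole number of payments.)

80 payments

Periodic rate r = 0.038/4 per quarter; n is counted in quarters.
Ordinary annuity FV: 800,000 = 6,840 × [((1+r)^n − 1)/r].
(1+r)^n = 1 + 800,000 × r / 6,840, so n = ln(1 + 800,000·r/6,840) / ln(1+r) = 79.03.
Round up to a whole number of payments: n = 80.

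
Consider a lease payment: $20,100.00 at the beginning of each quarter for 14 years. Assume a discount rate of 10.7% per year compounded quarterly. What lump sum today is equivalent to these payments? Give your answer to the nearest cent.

$595,582.71

This is an annuity due: 56 payments of $20,100.00 at the beginning of each quarter.
Periodic rate r = 0.107/4 per quarter; n is counted in quarters.
PV = PMT × [(1 − (1+r)^−n)/r] × (1+r) = 20,100 × [1 − (1+r)^−56] / r × (1+r) = $595,582.71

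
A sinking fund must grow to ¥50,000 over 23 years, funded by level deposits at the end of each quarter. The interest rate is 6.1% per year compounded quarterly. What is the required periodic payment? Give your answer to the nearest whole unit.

Level ordinary annuity; solve FV = PMT × [((1+r)^n − 1)/r] for PMT.
Periodic rate r = 0.061/4 per quarter; n is counted in quarters.
With n = 92: PMT = 50,000 / ([((1+r)^n − 1)/r]) = ¥252

¥252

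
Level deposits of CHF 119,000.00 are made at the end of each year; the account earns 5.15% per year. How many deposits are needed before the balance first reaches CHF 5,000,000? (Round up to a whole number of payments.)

Periodic rate r = 0.0515 per year.
Ordinary annuity FV: 5,000,000 = 119,000 × [((1+r)^n − 1)/r].
(1+r)^n = 1 + 5,000,000 × r / 119,000, so n = ln(1 + 5,000,000·r/119,000) / ln(1+r) = 22.94.
Round up to a whole number of payments: n = 23.

23 payments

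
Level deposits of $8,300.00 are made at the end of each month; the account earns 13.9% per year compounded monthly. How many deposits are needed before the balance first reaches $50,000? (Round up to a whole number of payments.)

Periodic rate r = 0.139/12 per month; n is counted in months.
Ordinary annuity FV: 50,000 = 8,300 × [((1+r)^n − 1)/r].
(1+r)^n = 1 + 50,000 × r / 8,300, so n = ln(1 + 50,000·r/8,300) / ln(1+r) = 5.86.
Round up to a whole number of payments: n = 6.

6 payments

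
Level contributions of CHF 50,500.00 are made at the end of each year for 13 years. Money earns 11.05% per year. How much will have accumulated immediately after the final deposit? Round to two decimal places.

CHF 1,328,118.76

This is an ordinary annuity: 13 deposits of CHF 50,500.00 at the end of each year.
Periodic rate r = 0.1105 per year.
FV = PMT × [((1+r)^n − 1)/r] = 50,500 × [(1+r)^13 − 1] / r = CHF 1,328,118.76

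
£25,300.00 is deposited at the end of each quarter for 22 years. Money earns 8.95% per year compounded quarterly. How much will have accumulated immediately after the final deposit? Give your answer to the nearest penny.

This is an ordinary annuity: 88 deposits of £25,300.00 at the end of each quarter.
Periodic rate r = 0.0895/4 per quarter; n is counted in quarters.
FV = PMT × [((1+r)^n − 1)/r] = 25,300 × [(1+r)^88 − 1] / r = £6,795,326.21

£6,795,326.21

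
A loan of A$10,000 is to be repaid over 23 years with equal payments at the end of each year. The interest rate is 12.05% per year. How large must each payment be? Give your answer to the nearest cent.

Level ordinary annuity; solve PV = PMT × [(1 − (1+r)^−n)/r] for PMT.
Periodic rate r = 0.1205 per year.
With n = 23: PMT = 10,000 / ([(1 − (1+r)^−n)/r]) = A$1,299.94

A$1,299.94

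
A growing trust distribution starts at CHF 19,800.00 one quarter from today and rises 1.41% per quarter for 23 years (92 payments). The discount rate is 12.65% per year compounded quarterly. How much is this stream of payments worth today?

Periodic rate r = 0.1265/4 per quarter; n is counted in quarters.
Growing ordinary annuity: PV = PMT₁ × [1 − ((1+g)/(1+r))^n] / (r − g) = 19,800 × [1 − ((1+0.0141)/(1+r))^92] / (r − 0.0141) = CHF 896,238.55.

CHF 896,238.55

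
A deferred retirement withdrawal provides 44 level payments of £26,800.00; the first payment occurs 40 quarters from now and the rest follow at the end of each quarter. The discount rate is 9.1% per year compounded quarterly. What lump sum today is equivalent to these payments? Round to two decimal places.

Ordinary annuity of 44 payments, first payment at period 40.
Periodic rate r = 0.091/4 per quarter; n is counted in quarters.
The ordinary-annuity PV formula values the stream one period before the first payment (period 39); discount that back 39 periods:
PV₀ = 26,800 × [1 − (1+r)^−44] / r × (1+r)^−39 = £307,850.61

£307,850.61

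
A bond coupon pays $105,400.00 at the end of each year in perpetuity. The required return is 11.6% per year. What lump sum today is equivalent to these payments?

Periodic rate r = 0.116 per year.
Level perpetuity: PV = PMT / r = 105,400 / (0.116) = $908,620.69.

$908,620.69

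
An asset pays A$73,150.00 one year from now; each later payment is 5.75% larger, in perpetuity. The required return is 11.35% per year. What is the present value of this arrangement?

A$1,306,250.00

Periodic rate r = 0.1135 per year.
Growing perpetuity (Gordon): PV = PMT₁ / (r − g) = 73,150 / (r − 0.0575) = A$1,306,250.00.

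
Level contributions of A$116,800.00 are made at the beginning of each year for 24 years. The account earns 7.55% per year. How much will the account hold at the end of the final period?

A$7,880,747.75

This is an annuity due: 24 deposits of A$116,800.00 at the beginning of each year.
Periodic rate r = 0.0755 per year.
FV = PMT × [((1+r)^n − 1)/r] × (1+r) = 116,800 × [(1+r)^24 − 1] / r × (1+r) = A$7,880,747.75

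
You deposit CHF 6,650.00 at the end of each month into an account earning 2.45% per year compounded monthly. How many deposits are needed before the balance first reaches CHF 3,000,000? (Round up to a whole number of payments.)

Periodic rate r = 0.0245/12 per month; n is counted in months.
Ordinary annuity FV: 3,000,000 = 6,650 × [((1+r)^n − 1)/r].
(1+r)^n = 1 + 3,000,000 × r / 6,650, so n = ln(1 + 3,000,000·r/6,650) / ln(1+r) = 320.10.
Round up to a whole number of payments: n = 321.

321 payments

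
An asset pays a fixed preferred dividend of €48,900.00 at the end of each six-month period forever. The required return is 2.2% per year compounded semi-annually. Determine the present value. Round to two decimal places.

Periodic rate r = 0.022/2 per half-year.
Level perpetuity: PV = PMT / r = 48,900 / (0.022/2) = €4,445,454.55.

€4,445,454.55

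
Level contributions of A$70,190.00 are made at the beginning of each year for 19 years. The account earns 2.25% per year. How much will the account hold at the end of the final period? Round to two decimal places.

A$1,678,349.59

This is an annuity due: 19 deposits of A$70,190.00 at the beginning of each year.
Periodic rate r = 0.0225 per year.
FV = PMT × [((1+r)^n − 1)/r] × (1+r) = 70,190 × [(1+r)^19 − 1] / r × (1+r) = A$1,678,349.59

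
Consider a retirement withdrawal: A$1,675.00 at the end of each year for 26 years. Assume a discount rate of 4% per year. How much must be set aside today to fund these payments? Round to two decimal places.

This is an ordinary annuity: 26 payments of A$1,675.00 at the end of each year.
Periodic rate r = 0.04 per year.
PV = PMT × [(1 − (1+r)^−n)/r] = 1,675 × [1 − (1+r)^−26] / r = A$26,771.14

A$26,771.14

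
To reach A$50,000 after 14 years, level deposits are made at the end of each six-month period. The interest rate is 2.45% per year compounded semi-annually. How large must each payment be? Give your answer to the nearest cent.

Level ordinary annuity; solve FV = PMT × [((1+r)^n − 1)/r] for PMT.
Periodic rate r = 0.0245/2 per half-year; n is counted in half-years.
With n = 28: PMT = 50,000 / ([((1+r)^n − 1)/r]) = A$1,507.75

A$1,507.75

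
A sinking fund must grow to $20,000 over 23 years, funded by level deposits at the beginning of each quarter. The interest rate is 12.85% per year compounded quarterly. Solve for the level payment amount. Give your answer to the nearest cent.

Level annuity due; solve FV = PMT × [((1+r)^n − 1)/r] × (1+r) for PMT.
Periodic rate r = 0.1285/4 per quarter; n is counted in quarters.
With n = 92: PMT = 20,000 / ([((1+r)^n − 1)/r] × (1+r)) = $35.90

$35.90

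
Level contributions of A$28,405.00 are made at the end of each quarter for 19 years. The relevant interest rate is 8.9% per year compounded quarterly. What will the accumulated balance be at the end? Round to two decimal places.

This is an ordinary annuity: 76 deposits of A$28,405.00 at the end of each quarter.
Periodic rate r = 0.089/4 per quarter; n is counted in quarters.
FV = PMT × [((1+r)^n − 1)/r] = 28,405 × [(1+r)^76 − 1] / r = A$5,521,757.10

A$5,521,757.10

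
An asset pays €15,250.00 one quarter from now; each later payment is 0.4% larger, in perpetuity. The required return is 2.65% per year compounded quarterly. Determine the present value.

Periodic rate r = 0.0265/4 per quarter.
Growing perpetuity (Gordon): PV = PMT₁ / (r − g) = 15,250 / (r − 0.004) = €5,809,523.81.

€5,809,523.81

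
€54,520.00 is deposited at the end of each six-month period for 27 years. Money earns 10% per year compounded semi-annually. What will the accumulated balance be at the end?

This is an ordinary annuity: 54 deposits of €54,520.00 at the end of each six-month period.
Periodic rate r = 0.1/2 per half-year; n is counted in half-years.
FV = PMT × [((1+r)^n − 1)/r] = 54,520 × [(1+r)^54 − 1] / r = €14,108,354.24

€14,108,354.24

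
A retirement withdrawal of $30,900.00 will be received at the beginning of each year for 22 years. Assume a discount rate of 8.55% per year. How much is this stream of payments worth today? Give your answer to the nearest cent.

$327,772.87

This is an annuity due: 22 payments of $30,900.00 at the beginning of each year.
Periodic rate r = 0.0855 per year.
PV = PMT × [(1 − (1+r)^−n)/r] × (1+r) = 30,900 × [1 − (1+r)^−22] / r × (1+r) = $327,772.87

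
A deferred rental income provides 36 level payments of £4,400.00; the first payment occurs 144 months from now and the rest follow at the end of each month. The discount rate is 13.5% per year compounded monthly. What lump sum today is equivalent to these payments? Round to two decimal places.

Ordinary annuity of 36 payments, first payment at period 144.
Periodic rate r = 0.135/12 per month; n is counted in months.
The ordinary-annuity PV formula values the stream one period before the first payment (period 143); discount that back 143 periods:
PV₀ = 4,400 × [1 − (1+r)^−36] / r × (1+r)^−143 = £26,183.68

£26,183.68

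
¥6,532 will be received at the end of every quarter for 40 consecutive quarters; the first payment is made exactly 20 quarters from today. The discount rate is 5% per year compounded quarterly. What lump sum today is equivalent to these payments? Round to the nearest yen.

¥161,606

Ordinary annuity of 40 payments, first payment at period 20.
Periodic rate r = 0.05/4 per quarter; n is counted in quarters.
The ordinary-annuity PV formula values the stream one period before the first payment (period 19); discount that back 19 periods:
PV₀ = 6,532 × [1 − (1+r)^−40] / r × (1+r)^−19 = ¥161,606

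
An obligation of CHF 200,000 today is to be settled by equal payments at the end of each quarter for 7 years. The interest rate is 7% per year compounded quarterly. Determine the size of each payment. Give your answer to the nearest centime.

CHF 9,096.30

Level ordinary annuity; solve PV = PMT × [(1 − (1+r)^−n)/r] for PMT.
Periodic rate r = 0.07/4 per quarter; n is counted in quarters.
With n = 28: PMT = 200,000 / ([(1 − (1+r)^−n)/r]) = CHF 9,096.30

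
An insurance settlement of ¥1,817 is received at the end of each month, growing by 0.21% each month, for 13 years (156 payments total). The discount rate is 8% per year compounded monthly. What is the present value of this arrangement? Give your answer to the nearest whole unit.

¥202,128

Periodic rate r = 0.08/12 per month; n is counted in months.
Growing ordinary annuity: PV = PMT₁ × [1 − ((1+g)/(1+r))^n] / (r − g) = 1,817 × [1 − ((1+0.0021)/(1+r))^156] / (r − 0.0021) = ¥202,128.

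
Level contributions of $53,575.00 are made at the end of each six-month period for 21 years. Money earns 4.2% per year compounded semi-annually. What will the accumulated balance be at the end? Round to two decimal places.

This is an ordinary annuity: 42 deposits of $53,575.00 at the end of each six-month period.
Periodic rate r = 0.042/2 per half-year; n is counted in half-years.
FV = PMT × [((1+r)^n − 1)/r] = 53,575 × [(1+r)^42 − 1] / r = $3,555,755.14

$3,555,755.14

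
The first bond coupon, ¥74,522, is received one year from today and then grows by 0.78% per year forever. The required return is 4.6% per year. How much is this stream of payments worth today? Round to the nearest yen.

¥1,950,838

Periodic rate r = 0.046 per year.
Growing perpetuity (Gordon): PV = PMT₁ / (r − g) = 74,522 / (r − 0.0078) = ¥1,950,838.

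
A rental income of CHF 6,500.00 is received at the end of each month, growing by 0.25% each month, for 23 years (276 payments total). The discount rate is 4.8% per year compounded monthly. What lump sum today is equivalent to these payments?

CHF 1,465,152.04

Periodic rate r = 0.048/12 per month; n is counted in months.
Growing ordinary annuity: PV = PMT₁ × [1 − ((1+g)/(1+r))^n] / (r − g) = 6,500 × [1 − ((1+0.0025)/(1+r))^276] / (r − 0.0025) = CHF 1,465,152.04.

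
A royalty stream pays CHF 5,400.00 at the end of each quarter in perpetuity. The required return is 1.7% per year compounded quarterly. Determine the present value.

CHF 1,270,588.24

Periodic rate r = 0.017/4 per quarter.
Level perpetuity: PV = PMT / r = 5,400 / (0.017/4) = CHF 1,270,588.24.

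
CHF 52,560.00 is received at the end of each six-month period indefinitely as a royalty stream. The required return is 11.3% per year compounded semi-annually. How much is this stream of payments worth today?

Periodic rate r = 0.113/2 per half-year.
Level perpetuity: PV = PMT / r = 52,560 / (0.113/2) = CHF 930,265.49.

CHF 930,265.49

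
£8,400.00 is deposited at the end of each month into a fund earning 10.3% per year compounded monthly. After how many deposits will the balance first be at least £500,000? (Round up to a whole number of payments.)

Periodic rate r = 0.103/12 per month; n is counted in months.
Ordinary annuity FV: 500,000 = 8,400 × [((1+r)^n − 1)/r].
(1+r)^n = 1 + 500,000 × r / 8,400, so n = ln(1 + 500,000·r/8,400) / ln(1+r) = 48.29.
Round up to a whole number of payments: n = 49.

49 payments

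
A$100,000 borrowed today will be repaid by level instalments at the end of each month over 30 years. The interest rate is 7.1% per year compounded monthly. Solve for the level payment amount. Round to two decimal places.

A$672.03

Level ordinary annuity; solve PV = PMT × [(1 − (1+r)^−n)/r] for PMT.
Periodic rate r = 0.071/12 per month; n is counted in months.
With n = 360: PMT = 100,000 / ([(1 − (1+r)^−n)/r]) = A$672.03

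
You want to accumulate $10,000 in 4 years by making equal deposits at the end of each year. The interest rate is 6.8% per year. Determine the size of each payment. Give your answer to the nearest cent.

Level ordinary annuity; solve FV = PMT × [((1+r)^n − 1)/r] for PMT.
Periodic rate r = 0.068 per year.
With n = 4: PMT = 10,000 / ([((1+r)^n − 1)/r]) = $2,258.96

$2,258.96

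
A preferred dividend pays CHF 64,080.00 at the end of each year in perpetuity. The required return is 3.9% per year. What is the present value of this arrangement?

Periodic rate r = 0.039 per year.
Level perpetuity: PV = PMT / r = 64,080 / (0.039) = CHF 1,643,076.92.

CHF 1,643,076.92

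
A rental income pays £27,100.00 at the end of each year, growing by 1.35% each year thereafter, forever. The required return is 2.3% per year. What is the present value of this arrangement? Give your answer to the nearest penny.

£2,852,631.58

Periodic rate r = 0.023 per year.
Growing perpetuity (Gordon): PV = PMT₁ / (r − g) = 27,100 / (r − 0.0135) = £2,852,631.58.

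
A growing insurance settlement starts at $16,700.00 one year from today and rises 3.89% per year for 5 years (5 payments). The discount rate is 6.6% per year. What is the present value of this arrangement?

Periodic rate r = 0.066 per year.
Growing ordinary annuity: PV = PMT₁ × [1 − ((1+g)/(1+r))^n] / (r − g) = 16,700 × [1 − ((1+0.0389)/(1+r))^5] / (r − 0.0389) = $74,447.53.

$74,447.53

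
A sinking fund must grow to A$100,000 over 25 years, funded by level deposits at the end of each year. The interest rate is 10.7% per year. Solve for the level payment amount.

Level ordinary annuity; solve FV = PMT × [((1+r)^n − 1)/r] for PMT.
Periodic rate r = 0.107 per year.
With n = 25: PMT = 100,000 / ([((1+r)^n − 1)/r]) = A$914.79

A$914.79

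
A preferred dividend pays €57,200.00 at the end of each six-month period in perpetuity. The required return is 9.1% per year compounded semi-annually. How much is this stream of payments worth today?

Periodic rate r = 0.091/2 per half-year.
Level perpetuity: PV = PMT / r = 57,200 / (0.091/2) = €1,257,142.86.

€1,257,142.86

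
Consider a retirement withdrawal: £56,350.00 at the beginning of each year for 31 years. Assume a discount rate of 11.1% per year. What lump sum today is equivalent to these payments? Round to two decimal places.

This is an annuity due: 31 payments of £56,350.00 at the beginning of each year.
Periodic rate r = 0.111 per year.
PV = PMT × [(1 − (1+r)^−n)/r] × (1+r) = 56,350 × [1 − (1+r)^−31] / r × (1+r) = £542,422.80

£542,422.80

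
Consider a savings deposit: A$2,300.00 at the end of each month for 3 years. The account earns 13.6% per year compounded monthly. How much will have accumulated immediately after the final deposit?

A$101,543.72

This is an ordinary annuity: 36 deposits of A$2,300.00 at the end of each month.
Periodic rate r = 0.136/12 per month; n is counted in months.
FV = PMT × [((1+r)^n − 1)/r] = 2,300 × [(1+r)^36 − 1] / r = A$101,543.72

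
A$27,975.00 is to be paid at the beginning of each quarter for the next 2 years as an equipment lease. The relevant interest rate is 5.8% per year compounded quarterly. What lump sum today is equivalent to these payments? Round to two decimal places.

This is an annuity due: 8 payments of A$27,975.00 at the beginning of each quarter.
Periodic rate r = 0.058/4 per quarter; n is counted in quarters.
PV = PMT × [(1 − (1+r)^−n)/r] × (1+r) = 27,975 × [1 − (1+r)^−8] / r × (1+r) = A$212,918.86

A$212,918.86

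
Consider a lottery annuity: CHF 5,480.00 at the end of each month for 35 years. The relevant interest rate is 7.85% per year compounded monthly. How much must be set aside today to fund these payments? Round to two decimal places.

CHF 783,537.61

This is an ordinary annuity: 420 payments of CHF 5,480.00 at the end of each month.
Periodic rate r = 0.0785/12 per month; n is counted in months.
PV = PMT × [(1 − (1+r)^−n)/r] = 5,480 × [1 − (1+r)^−420] / r = CHF 783,537.61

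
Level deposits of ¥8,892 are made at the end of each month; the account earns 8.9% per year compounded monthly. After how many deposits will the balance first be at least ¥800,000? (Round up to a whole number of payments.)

Periodic rate r = 0.089/12 per month; n is counted in months.
Ordinary annuity FV: 800,000 = 8,892 × [((1+r)^n − 1)/r].
(1+r)^n = 1 + 800,000 × r / 8,892, so n = ln(1 + 800,000·r/8,892) / ln(1+r) = 69.18.
Round up to a whole number of payments: n = 70.

70 payments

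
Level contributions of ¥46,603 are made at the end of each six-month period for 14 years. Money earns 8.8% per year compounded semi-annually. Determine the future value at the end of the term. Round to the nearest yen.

¥2,477,353

This is an ordinary annuity: 28 deposits of ¥46,603 at the end of each six-month period.
Periodic rate r = 0.088/2 per half-year; n is counted in half-years.
FV = PMT × [((1+r)^n − 1)/r] = 46,603 × [(1+r)^28 − 1] / r = ¥2,477,353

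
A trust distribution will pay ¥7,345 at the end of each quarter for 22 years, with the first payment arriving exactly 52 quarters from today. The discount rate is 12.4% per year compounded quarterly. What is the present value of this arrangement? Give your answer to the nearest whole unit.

¥46,537

Ordinary annuity of 88 payments, first payment at period 52.
Periodic rate r = 0.124/4 per quarter; n is counted in quarters.
The ordinary-annuity PV formula values the stream one period before the first payment (period 51); discount that back 51 periods:
PV₀ = 7,345 × [1 − (1+r)^−88] / r × (1+r)^−51 = ¥46,537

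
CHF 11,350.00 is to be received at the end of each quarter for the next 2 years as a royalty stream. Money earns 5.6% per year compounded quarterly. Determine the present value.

CHF 85,336.61

This is an ordinary annuity: 8 payments of CHF 11,350.00 at the end of each quarter.
Periodic rate r = 0.056/4 per quarter; n is counted in quarters.
PV = PMT × [(1 − (1+r)^−n)/r] = 11,350 × [1 − (1+r)^−8] / r = CHF 85,336.61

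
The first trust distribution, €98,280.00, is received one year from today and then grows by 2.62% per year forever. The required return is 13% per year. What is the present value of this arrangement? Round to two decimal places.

€946,820.81

Periodic rate r = 0.13 per year.
Growing perpetuity (Gordon): PV = PMT₁ / (r − g) = 98,280 / (r − 0.0262) = €946,820.81.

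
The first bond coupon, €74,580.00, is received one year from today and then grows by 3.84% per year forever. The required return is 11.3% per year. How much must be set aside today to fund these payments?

Periodic rate r = 0.113 per year.
Growing perpetuity (Gordon): PV = PMT₁ / (r − g) = 74,580 / (r − 0.0384) = €999,731.90.

€999,731.90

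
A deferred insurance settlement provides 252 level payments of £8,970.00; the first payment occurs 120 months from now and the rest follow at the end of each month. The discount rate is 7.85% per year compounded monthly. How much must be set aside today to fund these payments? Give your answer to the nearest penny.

£509,093.24

Ordinary annuity of 252 payments, first payment at period 120.
Periodic rate r = 0.0785/12 per month; n is counted in months.
The ordinary-annuity PV formula values the stream one period before the first payment (period 119); discount that back 119 periods:
PV₀ = 8,970 × [1 − (1+r)^−252] / r × (1+r)^−119 = £509,093.24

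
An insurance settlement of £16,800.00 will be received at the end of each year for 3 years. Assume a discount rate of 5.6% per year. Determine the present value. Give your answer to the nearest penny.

£45,241.02

This is an ordinary annuity: 3 payments of £16,800.00 at the end of each year.
Periodic rate r = 0.056 per year.
PV = PMT × [(1 − (1+r)^−n)/r] = 16,800 × [1 − (1+r)^−3] / r = £45,241.02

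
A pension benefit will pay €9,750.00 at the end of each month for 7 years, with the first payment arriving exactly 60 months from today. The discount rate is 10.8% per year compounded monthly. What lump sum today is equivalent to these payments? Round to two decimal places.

€337,700.03

Ordinary annuity of 84 payments, first payment at period 60.
Periodic rate r = 0.108/12 per month; n is counted in months.
The ordinary-annuity PV formula values the stream one period before the first payment (period 59); discount that back 59 periods:
PV₀ = 9,750 × [1 − (1+r)^−84] / r × (1+r)^−59 = €337,700.03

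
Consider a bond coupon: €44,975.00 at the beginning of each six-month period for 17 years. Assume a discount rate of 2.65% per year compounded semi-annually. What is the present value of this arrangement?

This is an annuity due: 34 payments of €44,975.00 at the beginning of each six-month period.
Periodic rate r = 0.0265/2 per half-year; n is counted in half-years.
PV = PMT × [(1 − (1+r)^−n)/r] × (1+r) = 44,975 × [1 − (1+r)^−34] / r × (1+r) = €1,240,912.76

€1,240,912.76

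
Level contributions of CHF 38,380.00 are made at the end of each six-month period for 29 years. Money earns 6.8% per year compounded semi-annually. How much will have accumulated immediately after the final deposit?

This is an ordinary annuity: 58 deposits of CHF 38,380.00 at the end of each six-month period.
Periodic rate r = 0.068/2 per half-year; n is counted in half-years.
FV = PMT × [((1+r)^n − 1)/r] = 38,380 × [(1+r)^58 − 1] / r = CHF 6,720,230.19

CHF 6,720,230.19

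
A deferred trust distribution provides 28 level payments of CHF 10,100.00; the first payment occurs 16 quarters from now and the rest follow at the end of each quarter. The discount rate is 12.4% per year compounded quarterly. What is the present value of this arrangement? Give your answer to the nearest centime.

CHF 118,433.62

Ordinary annuity of 28 payments, first payment at period 16.
Periodic rate r = 0.124/4 per quarter; n is counted in quarters.
The ordinary-annuity PV formula values the stream one period before the first payment (period 15); discount that back 15 periods:
PV₀ = 10,100 × [1 − (1+r)^−28] / r × (1+r)^−15 = CHF 118,433.62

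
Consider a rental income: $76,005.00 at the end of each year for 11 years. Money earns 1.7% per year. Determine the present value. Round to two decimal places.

$756,703.95

This is an ordinary annuity: 11 payments of $76,005.00 at the end of each year.
Periodic rate r = 0.017 per year.
PV = PMT × [(1 − (1+r)^−n)/r] = 76,005 × [1 − (1+r)^−11] / r = $756,703.95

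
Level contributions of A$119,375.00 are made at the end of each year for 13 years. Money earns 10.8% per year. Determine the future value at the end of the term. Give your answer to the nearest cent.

A$3,087,498.78

This is an ordinary annuity: 13 deposits of A$119,375.00 at the end of each year.
Periodic rate r = 0.108 per year.
FV = PMT × [((1+r)^n − 1)/r] = 119,375 × [(1+r)^13 − 1] / r = A$3,087,498.78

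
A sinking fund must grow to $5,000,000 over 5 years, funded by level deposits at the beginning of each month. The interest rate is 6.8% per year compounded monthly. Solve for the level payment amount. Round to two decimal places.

$69,805.97

Level annuity due; solve FV = PMT × [((1+r)^n − 1)/r] × (1+r) for PMT.
Periodic rate r = 0.068/12 per month; n is counted in months.
With n = 60: PMT = 5,000,000 / ([((1+r)^n − 1)/r] × (1+r)) = $69,805.97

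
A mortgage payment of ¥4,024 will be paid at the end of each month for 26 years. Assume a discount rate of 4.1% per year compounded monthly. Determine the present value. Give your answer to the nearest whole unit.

¥771,419

This is an ordinary annuity: 312 payments of ¥4,024 at the end of each month.
Periodic rate r = 0.041/12 per month; n is counted in months.
PV = PMT × [(1 − (1+r)^−n)/r] = 4,024 × [1 − (1+r)^−312] / r = ¥771,419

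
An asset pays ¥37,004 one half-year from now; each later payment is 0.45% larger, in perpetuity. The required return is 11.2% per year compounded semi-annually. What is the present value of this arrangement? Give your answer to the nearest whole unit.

¥718,524

Periodic rate r = 0.112/2 per half-year.
Growing perpetuity (Gordon): PV = PMT₁ / (r − g) = 37,004 / (r − 0.0045) = ¥718,524.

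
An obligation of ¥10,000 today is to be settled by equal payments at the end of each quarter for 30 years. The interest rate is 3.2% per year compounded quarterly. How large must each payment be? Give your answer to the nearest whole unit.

¥130

Level ordinary annuity; solve PV = PMT × [(1 − (1+r)^−n)/r] for PMT.
Periodic rate r = 0.032/4 per quarter; n is counted in quarters.
With n = 120: PMT = 10,000 / ([(1 − (1+r)^−n)/r]) = ¥130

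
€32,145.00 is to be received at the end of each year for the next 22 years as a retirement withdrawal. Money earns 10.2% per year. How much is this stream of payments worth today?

€277,949.18

This is an ordinary annuity: 22 payments of €32,145.00 at the end of each year.
Periodic rate r = 0.102 per year.
PV = PMT × [(1 − (1+r)^−n)/r] = 32,145 × [1 − (1+r)^−22] / r = €277,949.18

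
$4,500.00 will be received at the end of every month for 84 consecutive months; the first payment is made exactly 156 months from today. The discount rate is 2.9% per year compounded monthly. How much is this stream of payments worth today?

$235,071.66

Ordinary annuity of 84 payments, first payment at period 156.
Periodic rate r = 0.029/12 per month; n is counted in months.
The ordinary-annuity PV formula values the stream one period before the first payment (period 155); discount that back 155 periods:
PV₀ = 4,500 × [1 − (1+r)^−84] / r × (1+r)^−155 = $235,071.66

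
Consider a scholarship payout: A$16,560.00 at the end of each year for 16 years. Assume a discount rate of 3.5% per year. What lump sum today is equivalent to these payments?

A$200,278.57

This is an ordinary annuity: 16 payments of A$16,560.00 at the end of each year.
Periodic rate r = 0.035 per year.
PV = PMT × [(1 − (1+r)^−n)/r] = 16,560 × [1 − (1+r)^−16] / r = A$200,278.57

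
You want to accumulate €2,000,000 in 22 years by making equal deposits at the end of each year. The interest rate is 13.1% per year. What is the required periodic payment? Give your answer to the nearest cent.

€18,710.31

Level ordinary annuity; solve FV = PMT × [((1+r)^n − 1)/r] for PMT.
Periodic rate r = 0.131 per year.
With n = 22: PMT = 2,000,000 / ([((1+r)^n − 1)/r]) = €18,710.31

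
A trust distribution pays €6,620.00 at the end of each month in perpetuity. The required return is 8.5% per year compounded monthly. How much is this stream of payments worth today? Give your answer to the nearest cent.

Periodic rate r = 0.085/12 per month.
Level perpetuity: PV = PMT / r = 6,620 / (0.085/12) = €934,588.24.

€934,588.24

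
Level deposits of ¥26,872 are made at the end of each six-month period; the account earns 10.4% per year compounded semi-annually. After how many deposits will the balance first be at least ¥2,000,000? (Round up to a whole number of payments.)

32 payments

Periodic rate r = 0.104/2 per half-year; n is counted in half-years.
Ordinary annuity FV: 2,000,000 = 26,872 × [((1+r)^n − 1)/r].
(1+r)^n = 1 + 2,000,000 × r / 26,872, so n = ln(1 + 2,000,000·r/26,872) / ln(1+r) = 31.23.
Round up to a whole number of payments: n = 32.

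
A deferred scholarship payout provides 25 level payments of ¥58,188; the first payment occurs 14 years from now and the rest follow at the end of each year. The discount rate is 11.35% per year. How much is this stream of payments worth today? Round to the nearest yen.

Ordinary annuity of 25 payments, first payment at period 14.
Periodic rate r = 0.1135 per year.
The ordinary-annuity PV formula values the stream one period before the first payment (period 13); discount that back 13 periods:
PV₀ = 58,188 × [1 − (1+r)^−25] / r × (1+r)^−13 = ¥118,104

¥118,104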